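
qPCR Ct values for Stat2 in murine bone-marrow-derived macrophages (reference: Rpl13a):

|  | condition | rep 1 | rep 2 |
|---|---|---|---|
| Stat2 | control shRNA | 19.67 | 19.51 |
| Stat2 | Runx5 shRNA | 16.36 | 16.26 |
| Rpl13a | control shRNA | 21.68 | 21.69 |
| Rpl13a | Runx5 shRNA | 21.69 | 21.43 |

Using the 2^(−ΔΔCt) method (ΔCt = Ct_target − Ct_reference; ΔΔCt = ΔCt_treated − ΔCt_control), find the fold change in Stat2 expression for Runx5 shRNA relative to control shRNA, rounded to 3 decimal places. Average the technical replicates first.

Mean Ct: Stat2 control shRNA 19.590; Stat2 Runx5 shRNA 16.310; Rpl13a control shRNA 21.685; Rpl13a Runx5 shRNA 21.560
ΔCt(control shRNA) = 19.590 − 21.685 = -2.095
ΔCt(Runx5 shRNA) = 16.310 − 21.560 = -5.250
ΔΔCt = -5.250 − (-2.095) = -3.155
Fold change = 2^(−(-3.155)) = 2^3.155 = 8.9074

8.907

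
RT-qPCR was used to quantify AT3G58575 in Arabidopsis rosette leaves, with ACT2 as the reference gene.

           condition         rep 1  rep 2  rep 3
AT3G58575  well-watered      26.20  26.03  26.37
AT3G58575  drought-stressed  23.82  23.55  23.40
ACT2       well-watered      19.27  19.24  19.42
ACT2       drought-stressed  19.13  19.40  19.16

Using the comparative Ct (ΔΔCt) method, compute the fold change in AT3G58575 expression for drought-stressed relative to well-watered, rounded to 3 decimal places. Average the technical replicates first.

5.776

Mean Ct: AT3G58575 well-watered 26.200; AT3G58575 drought-stressed 23.590; ACT2 well-watered 19.310; ACT2 drought-stressed 19.230
ΔCt(well-watered) = 26.200 − 19.310 = 6.890
ΔCt(drought-stressed) = 23.590 − 19.230 = 4.360
ΔΔCt = 4.360 − 6.890 = -2.530
Fold change = 2^(−(-2.530)) = 2^2.530 = 5.7757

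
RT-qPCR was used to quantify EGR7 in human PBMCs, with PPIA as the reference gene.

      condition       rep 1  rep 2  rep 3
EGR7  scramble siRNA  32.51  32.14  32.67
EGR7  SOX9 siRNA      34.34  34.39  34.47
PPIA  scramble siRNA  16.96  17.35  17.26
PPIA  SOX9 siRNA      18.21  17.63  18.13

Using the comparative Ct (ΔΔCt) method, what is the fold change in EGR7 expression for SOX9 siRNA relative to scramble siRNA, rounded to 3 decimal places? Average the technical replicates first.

0.448

Mean Ct: EGR7 scramble siRNA 32.440; EGR7 SOX9 siRNA 34.400; PPIA scramble siRNA 17.190; PPIA SOX9 siRNA 17.990
ΔCt(scramble siRNA) = 32.440 − 17.190 = 15.250
ΔCt(SOX9 siRNA) = 34.400 − 17.990 = 16.410
ΔΔCt = 16.410 − 15.250 = 1.160
Fold change = 2^(−1.160) = 0.4475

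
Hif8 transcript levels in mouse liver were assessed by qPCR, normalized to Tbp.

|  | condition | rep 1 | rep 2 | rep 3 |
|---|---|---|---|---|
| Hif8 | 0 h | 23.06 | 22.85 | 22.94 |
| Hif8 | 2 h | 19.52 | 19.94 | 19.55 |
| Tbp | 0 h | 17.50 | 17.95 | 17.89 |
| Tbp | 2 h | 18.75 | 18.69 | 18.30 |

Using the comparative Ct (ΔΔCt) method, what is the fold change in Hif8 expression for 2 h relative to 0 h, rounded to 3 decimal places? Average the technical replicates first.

16.912

Mean Ct: Hif8 0 h 22.950; Hif8 2 h 19.670; Tbp 0 h 17.780; Tbp 2 h 18.580
ΔCt(0 h) = 22.950 − 17.780 = 5.170
ΔCt(2 h) = 19.670 − 18.580 = 1.090
ΔΔCt = 1.090 − 5.170 = -4.080
Fold change = 2^(−(-4.080)) = 2^4.080 = 16.9123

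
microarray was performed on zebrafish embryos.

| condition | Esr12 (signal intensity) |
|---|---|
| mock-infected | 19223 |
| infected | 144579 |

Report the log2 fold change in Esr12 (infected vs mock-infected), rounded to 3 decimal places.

Fold change = 144579 / 19223 = 7.5211
log2(7.5211) = 2.9110

2.911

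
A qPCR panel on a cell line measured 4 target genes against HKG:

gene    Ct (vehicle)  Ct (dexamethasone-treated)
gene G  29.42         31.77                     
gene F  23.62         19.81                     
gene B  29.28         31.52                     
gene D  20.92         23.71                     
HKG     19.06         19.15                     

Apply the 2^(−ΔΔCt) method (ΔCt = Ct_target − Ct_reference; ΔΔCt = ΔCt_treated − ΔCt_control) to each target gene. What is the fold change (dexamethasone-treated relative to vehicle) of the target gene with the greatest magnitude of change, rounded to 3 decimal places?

14.929

gene G: ΔΔCt = (31.77−19.15) − (29.42−19.06) = 12.62 − 10.36 = 2.26; fold change = 2^-2.26 = 0.209
gene F: ΔΔCt = (19.81−19.15) − (23.62−19.06) = 0.66 − 4.56 = -3.90; fold change = 2^3.90 = 14.929
gene B: ΔΔCt = (31.52−19.15) − (29.28−19.06) = 12.37 − 10.22 = 2.15; fold change = 2^-2.15 = 0.225
gene D: ΔΔCt = (23.71−19.15) − (20.92−19.06) = 4.56 − 1.86 = 2.70; fold change = 2^-2.70 = 0.154
gene F has the largest |ΔΔCt| = 3.90.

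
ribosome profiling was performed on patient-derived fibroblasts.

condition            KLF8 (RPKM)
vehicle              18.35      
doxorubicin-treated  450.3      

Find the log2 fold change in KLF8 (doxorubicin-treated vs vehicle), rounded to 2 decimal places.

4.62

Fold change = 450.3 / 18.35 = 24.5395
log2(24.5395) = 4.617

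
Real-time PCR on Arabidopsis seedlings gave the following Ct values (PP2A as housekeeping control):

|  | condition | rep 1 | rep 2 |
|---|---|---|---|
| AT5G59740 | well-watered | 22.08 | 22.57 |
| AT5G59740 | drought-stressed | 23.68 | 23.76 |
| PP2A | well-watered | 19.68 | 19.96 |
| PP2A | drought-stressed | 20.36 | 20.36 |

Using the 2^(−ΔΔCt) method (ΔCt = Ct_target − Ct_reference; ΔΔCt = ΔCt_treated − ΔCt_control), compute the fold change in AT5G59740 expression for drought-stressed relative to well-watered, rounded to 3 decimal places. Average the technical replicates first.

Mean Ct: AT5G59740 well-watered 22.325; AT5G59740 drought-stressed 23.720; PP2A well-watered 19.820; PP2A drought-stressed 20.360
ΔCt(well-watered) = 22.325 − 19.820 = 2.505
ΔCt(drought-stressed) = 23.720 − 20.360 = 3.360
ΔΔCt = 3.360 − 2.505 = 0.855
Fold change = 2^(−0.855) = 0.5529

0.553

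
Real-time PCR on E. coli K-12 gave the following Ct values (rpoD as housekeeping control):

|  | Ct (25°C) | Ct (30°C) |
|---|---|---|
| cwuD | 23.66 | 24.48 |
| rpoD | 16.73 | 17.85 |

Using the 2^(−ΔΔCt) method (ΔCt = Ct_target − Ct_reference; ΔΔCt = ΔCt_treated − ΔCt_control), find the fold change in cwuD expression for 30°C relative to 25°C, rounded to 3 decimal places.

ΔCt(25°C) = 23.660 − 16.730 = 6.930
ΔCt(30°C) = 24.480 − 17.850 = 6.630
ΔΔCt = 6.630 − 6.930 = -0.300
Fold change = 2^(−(-0.300)) = 2^0.300 = 1.2311

1.231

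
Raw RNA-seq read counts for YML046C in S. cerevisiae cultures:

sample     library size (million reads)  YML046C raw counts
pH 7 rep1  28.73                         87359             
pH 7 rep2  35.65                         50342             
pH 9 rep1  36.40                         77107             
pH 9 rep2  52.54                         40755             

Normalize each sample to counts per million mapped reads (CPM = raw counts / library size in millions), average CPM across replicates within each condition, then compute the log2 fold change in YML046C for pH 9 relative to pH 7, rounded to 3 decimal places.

CPM(pH 7 rep1) = 87359 / 28.73 = 3040.6892
CPM(pH 7 rep2) = 50342 / 35.65 = 1412.1178
CPM(pH 9 rep1) = 77107 / 36.40 = 2118.3242
CPM(pH 9 rep2) = 40755 / 52.54 = 775.6947
mean CPM(pH 7) = 2226.4035; mean CPM(pH 9) = 1447.0094
Fold change = 1447.0094 / 2226.4035 = 0.64993
log2(0.64993) = -0.6216

-0.622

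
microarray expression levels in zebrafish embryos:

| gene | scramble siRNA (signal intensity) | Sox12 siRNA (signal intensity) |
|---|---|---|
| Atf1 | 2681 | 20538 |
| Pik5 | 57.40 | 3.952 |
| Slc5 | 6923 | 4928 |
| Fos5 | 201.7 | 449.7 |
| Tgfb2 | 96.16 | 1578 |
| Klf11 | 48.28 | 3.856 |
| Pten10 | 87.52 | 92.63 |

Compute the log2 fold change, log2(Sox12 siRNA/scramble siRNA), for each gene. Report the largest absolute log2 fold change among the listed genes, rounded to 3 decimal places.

log2(20538/2681) = 2.937  (Atf1)
log2(3.952/57.40) = -3.860  (Pik5)
log2(4928/6923) = -0.490  (Slc5)
log2(449.7/201.7) = 1.157  (Fos5)
log2(1578/96.16) = 4.037  (Tgfb2)
log2(3.856/48.28) = -3.646  (Klf11)
log2(92.63/87.52) = 0.082  (Pten10)
The largest magnitude belongs to Tgfb2.

4.037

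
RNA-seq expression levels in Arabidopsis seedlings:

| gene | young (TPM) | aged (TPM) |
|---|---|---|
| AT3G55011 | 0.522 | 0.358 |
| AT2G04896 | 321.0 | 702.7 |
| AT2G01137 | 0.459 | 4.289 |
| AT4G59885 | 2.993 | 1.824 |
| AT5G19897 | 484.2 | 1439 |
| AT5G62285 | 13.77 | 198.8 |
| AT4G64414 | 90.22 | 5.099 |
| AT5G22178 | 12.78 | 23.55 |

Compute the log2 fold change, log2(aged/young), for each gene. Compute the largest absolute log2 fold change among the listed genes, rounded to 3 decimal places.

4.145

log2(0.358/0.522) = -0.544  (AT3G55011)
log2(702.7/321.0) = 1.130  (AT2G04896)
log2(4.289/0.459) = 3.224  (AT2G01137)
log2(1.824/2.993) = -0.714  (AT4G59885)
log2(1439/484.2) = 1.571  (AT5G19897)
log2(198.8/13.77) = 3.852  (AT5G62285)
log2(5.099/90.22) = -4.145  (AT4G64414)
log2(23.55/12.78) = 0.882  (AT5G22178)
The largest magnitude belongs to AT4G64414.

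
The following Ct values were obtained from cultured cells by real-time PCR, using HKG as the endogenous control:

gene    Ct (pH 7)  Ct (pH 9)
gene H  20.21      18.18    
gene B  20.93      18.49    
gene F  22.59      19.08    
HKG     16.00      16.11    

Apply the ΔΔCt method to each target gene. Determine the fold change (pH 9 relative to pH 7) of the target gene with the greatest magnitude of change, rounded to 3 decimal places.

12.295

gene H: ΔΔCt = (18.18−16.11) − (20.21−16.00) = 2.07 − 4.21 = -2.14; fold change = 2^2.14 = 4.408
gene B: ΔΔCt = (18.49−16.11) − (20.93−16.00) = 2.38 − 4.93 = -2.55; fold change = 2^2.55 = 5.856
gene F: ΔΔCt = (19.08−16.11) − (22.59−16.00) = 2.97 − 6.59 = -3.62; fold change = 2^3.62 = 12.295
gene F has the largest |ΔΔCt| = 3.62.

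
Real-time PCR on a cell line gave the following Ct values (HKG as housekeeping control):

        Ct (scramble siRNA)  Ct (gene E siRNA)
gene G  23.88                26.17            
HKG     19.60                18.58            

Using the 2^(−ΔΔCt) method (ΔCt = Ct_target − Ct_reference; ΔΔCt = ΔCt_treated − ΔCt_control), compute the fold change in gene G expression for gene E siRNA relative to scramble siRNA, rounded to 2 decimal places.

ΔCt(scramble siRNA) = 23.880 − 19.600 = 4.280
ΔCt(gene E siRNA) = 26.170 − 18.580 = 7.590
ΔΔCt = 7.590 − 4.280 = 3.310
Fold change = 2^(−3.310) = 0.101

0.10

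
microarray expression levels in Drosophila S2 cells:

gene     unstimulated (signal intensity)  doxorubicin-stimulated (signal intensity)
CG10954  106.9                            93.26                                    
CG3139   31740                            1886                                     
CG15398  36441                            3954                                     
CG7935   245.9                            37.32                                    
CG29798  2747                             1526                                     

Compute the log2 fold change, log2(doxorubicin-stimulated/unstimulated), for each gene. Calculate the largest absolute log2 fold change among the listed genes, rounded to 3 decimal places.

4.073

log2(93.26/106.9) = -0.197  (CG10954)
log2(1886/31740) = -4.073  (CG3139)
log2(3954/36441) = -3.204  (CG15398)
log2(37.32/245.9) = -2.720  (CG7935)
log2(1526/2747) = -0.848  (CG29798)
The largest magnitude belongs to CG3139.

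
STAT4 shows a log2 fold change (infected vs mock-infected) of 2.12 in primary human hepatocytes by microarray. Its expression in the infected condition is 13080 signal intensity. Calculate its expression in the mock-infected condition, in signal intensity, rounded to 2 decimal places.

Fold change = 2^(2.12) = 4.3469
mock-infected expression = 13080 / 4.3469 = 3009.01

3009.01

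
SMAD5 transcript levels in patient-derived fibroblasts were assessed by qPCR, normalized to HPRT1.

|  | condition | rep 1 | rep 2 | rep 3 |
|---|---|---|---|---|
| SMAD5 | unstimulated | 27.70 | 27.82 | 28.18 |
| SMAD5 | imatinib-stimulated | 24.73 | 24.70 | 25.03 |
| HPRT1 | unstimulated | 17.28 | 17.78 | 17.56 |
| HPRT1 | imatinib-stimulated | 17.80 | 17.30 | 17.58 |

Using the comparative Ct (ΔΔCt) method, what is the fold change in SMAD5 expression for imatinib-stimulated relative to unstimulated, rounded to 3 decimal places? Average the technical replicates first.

Mean Ct: SMAD5 unstimulated 27.900; SMAD5 imatinib-stimulated 24.820; HPRT1 unstimulated 17.540; HPRT1 imatinib-stimulated 17.560
ΔCt(unstimulated) = 27.900 − 17.540 = 10.360
ΔCt(imatinib-stimulated) = 24.820 − 17.560 = 7.260
ΔΔCt = 7.260 − 10.360 = -3.100
Fold change = 2^(−(-3.100)) = 2^3.100 = 8.5742

8.574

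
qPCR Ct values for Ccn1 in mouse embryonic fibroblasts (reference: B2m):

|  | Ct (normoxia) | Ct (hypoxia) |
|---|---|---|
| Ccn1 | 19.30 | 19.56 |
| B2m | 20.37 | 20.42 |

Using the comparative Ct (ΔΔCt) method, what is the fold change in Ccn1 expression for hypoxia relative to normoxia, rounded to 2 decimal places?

ΔCt(normoxia) = 19.300 − 20.370 = -1.070
ΔCt(hypoxia) = 19.560 − 20.420 = -0.860
ΔΔCt = -0.860 − (-1.070) = 0.210
Fold change = 2^(−0.210) = 0.865

0.86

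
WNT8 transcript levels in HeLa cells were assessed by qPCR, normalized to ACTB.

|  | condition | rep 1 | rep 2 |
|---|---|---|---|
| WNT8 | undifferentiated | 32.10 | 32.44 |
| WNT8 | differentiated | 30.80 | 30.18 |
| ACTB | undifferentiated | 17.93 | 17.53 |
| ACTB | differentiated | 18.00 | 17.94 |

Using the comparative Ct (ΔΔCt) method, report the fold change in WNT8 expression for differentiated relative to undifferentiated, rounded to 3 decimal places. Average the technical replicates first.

4.056

Mean Ct: WNT8 undifferentiated 32.270; WNT8 differentiated 30.490; ACTB undifferentiated 17.730; ACTB differentiated 17.970
ΔCt(undifferentiated) = 32.270 − 17.730 = 14.540
ΔCt(differentiated) = 30.490 − 17.970 = 12.520
ΔΔCt = 12.520 − 14.540 = -2.020
Fold change = 2^(−(-2.020)) = 2^2.020 = 4.0558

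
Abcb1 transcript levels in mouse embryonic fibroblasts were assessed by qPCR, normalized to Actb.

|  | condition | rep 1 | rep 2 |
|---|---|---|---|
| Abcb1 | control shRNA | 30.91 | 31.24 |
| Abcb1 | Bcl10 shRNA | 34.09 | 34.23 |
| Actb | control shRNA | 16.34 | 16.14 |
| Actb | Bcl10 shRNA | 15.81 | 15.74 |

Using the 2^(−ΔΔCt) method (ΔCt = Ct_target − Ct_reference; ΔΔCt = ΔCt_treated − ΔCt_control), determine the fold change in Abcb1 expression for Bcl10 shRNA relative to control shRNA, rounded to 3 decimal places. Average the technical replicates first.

Mean Ct: Abcb1 control shRNA 31.075; Abcb1 Bcl10 shRNA 34.160; Actb control shRNA 16.240; Actb Bcl10 shRNA 15.775
ΔCt(control shRNA) = 31.075 − 16.240 = 14.835
ΔCt(Bcl10 shRNA) = 34.160 − 15.775 = 18.385
ΔΔCt = 18.385 − 14.835 = 3.550
Fold change = 2^(−3.550) = 0.0854

0.085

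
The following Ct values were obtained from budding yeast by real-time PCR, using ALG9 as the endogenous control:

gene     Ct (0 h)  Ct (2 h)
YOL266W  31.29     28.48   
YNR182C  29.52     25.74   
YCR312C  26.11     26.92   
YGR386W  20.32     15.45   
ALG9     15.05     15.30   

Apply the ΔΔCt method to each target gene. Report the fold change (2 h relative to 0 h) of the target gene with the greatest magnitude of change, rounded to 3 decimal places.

YOL266W: ΔΔCt = (28.48−15.30) − (31.29−15.05) = 13.18 − 16.24 = -3.06; fold change = 2^3.06 = 8.340
YNR182C: ΔΔCt = (25.74−15.30) − (29.52−15.05) = 10.44 − 14.47 = -4.03; fold change = 2^4.03 = 16.336
YCR312C: ΔΔCt = (26.92−15.30) − (26.11−15.05) = 11.62 − 11.06 = 0.56; fold change = 2^-0.56 = 0.678
YGR386W: ΔΔCt = (15.45−15.30) − (20.32−15.05) = 0.15 − 5.27 = -5.12; fold change = 2^5.12 = 34.776
YGR386W has the largest |ΔΔCt| = 5.12.

34.776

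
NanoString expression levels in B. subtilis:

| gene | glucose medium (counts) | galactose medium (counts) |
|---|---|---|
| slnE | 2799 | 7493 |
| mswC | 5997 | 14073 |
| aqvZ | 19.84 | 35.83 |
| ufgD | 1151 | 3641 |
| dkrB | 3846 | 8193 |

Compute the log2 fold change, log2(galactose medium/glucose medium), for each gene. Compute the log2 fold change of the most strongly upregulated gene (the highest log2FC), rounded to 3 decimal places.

log2(7493/2799) = 1.421  (slnE)
log2(14073/5997) = 1.231  (mswC)
log2(35.83/19.84) = 0.853  (aqvZ)
log2(3641/1151) = 1.661  (ufgD)
log2(8193/3846) = 1.091  (dkrB)
ufgD is most strongly upregulated.

1.661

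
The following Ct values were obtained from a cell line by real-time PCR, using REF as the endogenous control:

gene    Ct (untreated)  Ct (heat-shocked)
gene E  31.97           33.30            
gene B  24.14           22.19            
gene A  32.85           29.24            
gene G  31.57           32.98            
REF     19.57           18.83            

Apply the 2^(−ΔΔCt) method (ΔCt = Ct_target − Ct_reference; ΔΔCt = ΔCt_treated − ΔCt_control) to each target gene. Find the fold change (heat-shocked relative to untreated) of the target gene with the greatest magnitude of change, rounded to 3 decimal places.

gene E: ΔΔCt = (33.30−18.83) − (31.97−19.57) = 14.47 − 12.40 = 2.07; fold change = 2^-2.07 = 0.238
gene B: ΔΔCt = (22.19−18.83) − (24.14−19.57) = 3.36 − 4.57 = -1.21; fold change = 2^1.21 = 2.313
gene A: ΔΔCt = (29.24−18.83) − (32.85−19.57) = 10.41 − 13.28 = -2.87; fold change = 2^2.87 = 7.311
gene G: ΔΔCt = (32.98−18.83) − (31.57−19.57) = 14.15 − 12.00 = 2.15; fold change = 2^-2.15 = 0.225
gene A has the largest |ΔΔCt| = 2.87.

7.311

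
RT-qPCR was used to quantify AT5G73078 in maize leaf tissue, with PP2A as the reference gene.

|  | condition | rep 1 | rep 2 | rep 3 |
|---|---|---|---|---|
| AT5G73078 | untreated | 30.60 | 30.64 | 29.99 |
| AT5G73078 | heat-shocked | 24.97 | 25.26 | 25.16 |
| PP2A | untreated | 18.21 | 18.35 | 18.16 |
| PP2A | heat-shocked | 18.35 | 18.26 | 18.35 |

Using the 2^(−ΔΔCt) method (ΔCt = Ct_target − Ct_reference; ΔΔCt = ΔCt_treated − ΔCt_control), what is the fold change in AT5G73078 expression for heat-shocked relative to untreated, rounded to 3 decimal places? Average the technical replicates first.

41.070

Mean Ct: AT5G73078 untreated 30.410; AT5G73078 heat-shocked 25.130; PP2A untreated 18.240; PP2A heat-shocked 18.320
ΔCt(untreated) = 30.410 − 18.240 = 12.170
ΔCt(heat-shocked) = 25.130 − 18.320 = 6.810
ΔΔCt = 6.810 − 12.170 = -5.360
Fold change = 2^(−(-5.360)) = 2^5.360 = 41.0696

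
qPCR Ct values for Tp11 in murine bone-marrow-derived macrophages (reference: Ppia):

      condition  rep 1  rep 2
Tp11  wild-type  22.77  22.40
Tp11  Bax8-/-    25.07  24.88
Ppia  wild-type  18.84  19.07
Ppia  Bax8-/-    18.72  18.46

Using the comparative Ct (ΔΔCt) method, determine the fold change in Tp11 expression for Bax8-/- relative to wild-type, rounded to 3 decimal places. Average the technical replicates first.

Mean Ct: Tp11 wild-type 22.585; Tp11 Bax8-/- 24.975; Ppia wild-type 18.955; Ppia Bax8-/- 18.590
ΔCt(wild-type) = 22.585 − 18.955 = 3.630
ΔCt(Bax8-/-) = 24.975 − 18.590 = 6.385
ΔΔCt = 6.385 − 3.630 = 2.755
Fold change = 2^(−2.755) = 0.1481

0.148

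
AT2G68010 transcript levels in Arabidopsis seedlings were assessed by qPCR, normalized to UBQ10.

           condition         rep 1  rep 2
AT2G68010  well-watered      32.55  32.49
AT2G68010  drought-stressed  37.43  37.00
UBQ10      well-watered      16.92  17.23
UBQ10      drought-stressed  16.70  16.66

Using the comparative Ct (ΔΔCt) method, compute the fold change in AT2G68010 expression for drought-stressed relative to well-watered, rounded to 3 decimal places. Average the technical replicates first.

Mean Ct: AT2G68010 well-watered 32.520; AT2G68010 drought-stressed 37.215; UBQ10 well-watered 17.075; UBQ10 drought-stressed 16.680
ΔCt(well-watered) = 32.520 − 17.075 = 15.445
ΔCt(drought-stressed) = 37.215 − 16.680 = 20.535
ΔΔCt = 20.535 − 15.445 = 5.090
Fold change = 2^(−5.090) = 0.0294

0.029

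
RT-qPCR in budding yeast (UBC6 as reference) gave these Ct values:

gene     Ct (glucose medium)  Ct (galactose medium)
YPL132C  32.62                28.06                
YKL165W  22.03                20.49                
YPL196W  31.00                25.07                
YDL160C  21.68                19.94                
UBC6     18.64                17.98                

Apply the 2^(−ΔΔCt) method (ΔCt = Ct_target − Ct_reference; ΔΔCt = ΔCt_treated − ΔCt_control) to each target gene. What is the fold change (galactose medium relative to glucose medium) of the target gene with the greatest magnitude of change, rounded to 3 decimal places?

YPL132C: ΔΔCt = (28.06−17.98) − (32.62−18.64) = 10.08 − 13.98 = -3.90; fold change = 2^3.90 = 14.929
YKL165W: ΔΔCt = (20.49−17.98) − (22.03−18.64) = 2.51 − 3.39 = -0.88; fold change = 2^0.88 = 1.840
YPL196W: ΔΔCt = (25.07−17.98) − (31.00−18.64) = 7.09 − 12.36 = -5.27; fold change = 2^5.27 = 38.586
YDL160C: ΔΔCt = (19.94−17.98) − (21.68−18.64) = 1.96 − 3.04 = -1.08; fold change = 2^1.08 = 2.114
YPL196W has the largest |ΔΔCt| = 5.27.

38.586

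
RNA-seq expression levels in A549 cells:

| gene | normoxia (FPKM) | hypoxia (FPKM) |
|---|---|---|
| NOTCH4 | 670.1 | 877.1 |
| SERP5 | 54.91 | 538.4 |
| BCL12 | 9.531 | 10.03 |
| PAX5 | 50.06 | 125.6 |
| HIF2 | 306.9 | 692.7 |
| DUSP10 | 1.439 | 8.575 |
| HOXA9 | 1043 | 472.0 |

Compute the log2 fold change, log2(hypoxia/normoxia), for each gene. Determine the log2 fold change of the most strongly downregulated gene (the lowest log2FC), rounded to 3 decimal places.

log2(877.1/670.1) = 0.388  (NOTCH4)
log2(538.4/54.91) = 3.294  (SERP5)
log2(10.03/9.531) = 0.074  (BCL12)
log2(125.6/50.06) = 1.327  (PAX5)
log2(692.7/306.9) = 1.174  (HIF2)
log2(8.575/1.439) = 2.575  (DUSP10)
log2(472.0/1043) = -1.144  (HOXA9)
HOXA9 is most strongly downregulated.

-1.144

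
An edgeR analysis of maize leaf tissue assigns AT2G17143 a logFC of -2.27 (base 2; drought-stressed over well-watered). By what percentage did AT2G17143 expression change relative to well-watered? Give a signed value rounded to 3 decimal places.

Fold change = 2^(-2.27) = 0.2073
Percent change = (FC − 1) × 100% = (0.2073 − 1) × 100 = -79.267%

-79.267%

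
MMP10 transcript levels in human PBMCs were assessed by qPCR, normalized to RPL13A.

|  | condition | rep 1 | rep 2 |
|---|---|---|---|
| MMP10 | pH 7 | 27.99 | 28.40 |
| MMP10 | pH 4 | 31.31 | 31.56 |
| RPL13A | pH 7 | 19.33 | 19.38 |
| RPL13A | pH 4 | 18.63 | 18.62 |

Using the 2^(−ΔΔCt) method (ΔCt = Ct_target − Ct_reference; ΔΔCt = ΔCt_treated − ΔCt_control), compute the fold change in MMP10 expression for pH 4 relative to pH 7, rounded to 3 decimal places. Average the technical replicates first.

Mean Ct: MMP10 pH 7 28.195; MMP10 pH 4 31.435; RPL13A pH 7 19.355; RPL13A pH 4 18.625
ΔCt(pH 7) = 28.195 − 19.355 = 8.840
ΔCt(pH 4) = 31.435 − 18.625 = 12.810
ΔΔCt = 12.810 − 8.840 = 3.970
Fold change = 2^(−3.970) = 0.0638

0.064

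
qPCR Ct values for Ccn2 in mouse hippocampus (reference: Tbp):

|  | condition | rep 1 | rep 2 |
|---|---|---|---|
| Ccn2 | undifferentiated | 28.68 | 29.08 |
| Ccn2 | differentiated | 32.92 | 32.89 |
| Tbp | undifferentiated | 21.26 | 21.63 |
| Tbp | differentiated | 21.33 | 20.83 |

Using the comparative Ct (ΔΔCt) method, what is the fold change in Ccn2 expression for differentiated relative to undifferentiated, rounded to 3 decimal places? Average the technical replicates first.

Mean Ct: Ccn2 undifferentiated 28.880; Ccn2 differentiated 32.905; Tbp undifferentiated 21.445; Tbp differentiated 21.080
ΔCt(undifferentiated) = 28.880 − 21.445 = 7.435
ΔCt(differentiated) = 32.905 − 21.080 = 11.825
ΔΔCt = 11.825 − 7.435 = 4.390
Fold change = 2^(−4.390) = 0.0477

0.048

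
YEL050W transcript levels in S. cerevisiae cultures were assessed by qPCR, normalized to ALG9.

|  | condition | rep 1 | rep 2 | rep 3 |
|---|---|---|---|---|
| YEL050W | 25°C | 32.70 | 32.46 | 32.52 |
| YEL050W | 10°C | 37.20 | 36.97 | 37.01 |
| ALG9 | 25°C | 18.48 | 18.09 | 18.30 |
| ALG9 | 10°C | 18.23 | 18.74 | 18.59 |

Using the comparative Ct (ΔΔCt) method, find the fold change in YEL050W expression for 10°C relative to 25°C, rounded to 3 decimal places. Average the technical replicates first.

0.052

Mean Ct: YEL050W 25°C 32.560; YEL050W 10°C 37.060; ALG9 25°C 18.290; ALG9 10°C 18.520
ΔCt(25°C) = 32.560 − 18.290 = 14.270
ΔCt(10°C) = 37.060 − 18.520 = 18.540
ΔΔCt = 18.540 − 14.270 = 4.270
Fold change = 2^(−4.270) = 0.0518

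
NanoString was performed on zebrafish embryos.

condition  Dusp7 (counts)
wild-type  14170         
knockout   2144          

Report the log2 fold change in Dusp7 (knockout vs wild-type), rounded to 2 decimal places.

-2.72

Fold change = 2144 / 14170 = 0.1513
log2(0.1513) = -2.724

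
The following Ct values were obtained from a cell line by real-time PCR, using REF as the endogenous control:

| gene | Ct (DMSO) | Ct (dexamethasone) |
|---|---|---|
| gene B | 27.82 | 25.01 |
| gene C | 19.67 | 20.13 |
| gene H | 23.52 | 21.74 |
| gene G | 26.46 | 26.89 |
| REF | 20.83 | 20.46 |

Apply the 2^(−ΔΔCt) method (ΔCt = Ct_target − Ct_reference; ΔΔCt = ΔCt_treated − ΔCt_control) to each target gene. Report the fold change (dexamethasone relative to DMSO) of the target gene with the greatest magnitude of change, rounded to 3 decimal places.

5.426

gene B: ΔΔCt = (25.01−20.46) − (27.82−20.83) = 4.55 − 6.99 = -2.44; fold change = 2^2.44 = 5.426
gene C: ΔΔCt = (20.13−20.46) − (19.67−20.83) = -0.33 − (-1.16) = 0.83; fold change = 2^-0.83 = 0.563
gene H: ΔΔCt = (21.74−20.46) − (23.52−20.83) = 1.28 − 2.69 = -1.41; fold change = 2^1.41 = 2.657
gene G: ΔΔCt = (26.89−20.46) − (26.46−20.83) = 6.43 − 5.63 = 0.80; fold change = 2^-0.80 = 0.574
gene B has the largest |ΔΔCt| = 2.44.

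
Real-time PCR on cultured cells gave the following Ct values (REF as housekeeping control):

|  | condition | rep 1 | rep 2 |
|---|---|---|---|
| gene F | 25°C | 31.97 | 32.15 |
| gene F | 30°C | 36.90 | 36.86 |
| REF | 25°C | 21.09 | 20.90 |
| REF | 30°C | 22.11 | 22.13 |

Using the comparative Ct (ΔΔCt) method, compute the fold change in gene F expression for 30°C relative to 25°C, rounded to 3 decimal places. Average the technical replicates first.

0.077

Mean Ct: gene F 25°C 32.060; gene F 30°C 36.880; REF 25°C 20.995; REF 30°C 22.120
ΔCt(25°C) = 32.060 − 20.995 = 11.065
ΔCt(30°C) = 36.880 − 22.120 = 14.760
ΔΔCt = 14.760 − 11.065 = 3.695
Fold change = 2^(−3.695) = 0.0772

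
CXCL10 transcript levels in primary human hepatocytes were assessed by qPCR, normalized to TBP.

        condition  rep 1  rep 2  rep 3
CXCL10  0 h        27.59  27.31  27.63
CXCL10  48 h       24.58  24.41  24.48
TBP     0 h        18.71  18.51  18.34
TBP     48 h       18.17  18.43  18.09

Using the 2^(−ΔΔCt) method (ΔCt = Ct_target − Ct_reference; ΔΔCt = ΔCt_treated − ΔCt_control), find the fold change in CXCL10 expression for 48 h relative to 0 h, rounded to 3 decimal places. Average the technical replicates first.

6.635

Mean Ct: CXCL10 0 h 27.510; CXCL10 48 h 24.490; TBP 0 h 18.520; TBP 48 h 18.230
ΔCt(0 h) = 27.510 − 18.520 = 8.990
ΔCt(48 h) = 24.490 − 18.230 = 6.260
ΔΔCt = 6.260 − 8.990 = -2.730
Fold change = 2^(−(-2.730)) = 2^2.730 = 6.6346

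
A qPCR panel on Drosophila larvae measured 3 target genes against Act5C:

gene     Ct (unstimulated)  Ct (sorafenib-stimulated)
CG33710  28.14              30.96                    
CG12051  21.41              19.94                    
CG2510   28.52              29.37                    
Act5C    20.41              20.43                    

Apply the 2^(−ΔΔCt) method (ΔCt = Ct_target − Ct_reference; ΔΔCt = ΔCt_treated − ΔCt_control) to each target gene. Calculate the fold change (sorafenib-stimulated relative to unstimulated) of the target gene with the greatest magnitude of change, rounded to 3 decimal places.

CG33710: ΔΔCt = (30.96−20.43) − (28.14−20.41) = 10.53 − 7.73 = 2.80; fold change = 2^-2.80 = 0.144
CG12051: ΔΔCt = (19.94−20.43) − (21.41−20.41) = -0.49 − 1.00 = -1.49; fold change = 2^1.49 = 2.809
CG2510: ΔΔCt = (29.37−20.43) − (28.52−20.41) = 8.94 − 8.11 = 0.83; fold change = 2^-0.83 = 0.563
CG33710 has the largest |ΔΔCt| = 2.80.

0.144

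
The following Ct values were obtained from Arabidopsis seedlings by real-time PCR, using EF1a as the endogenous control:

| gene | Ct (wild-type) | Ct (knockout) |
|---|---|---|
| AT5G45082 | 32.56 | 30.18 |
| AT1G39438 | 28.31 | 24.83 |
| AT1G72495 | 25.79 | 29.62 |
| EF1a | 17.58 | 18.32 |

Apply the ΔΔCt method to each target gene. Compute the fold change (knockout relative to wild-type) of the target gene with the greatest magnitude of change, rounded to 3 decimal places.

AT5G45082: ΔΔCt = (30.18−18.32) − (32.56−17.58) = 11.86 − 14.98 = -3.12; fold change = 2^3.12 = 8.694
AT1G39438: ΔΔCt = (24.83−18.32) − (28.31−17.58) = 6.51 − 10.73 = -4.22; fold change = 2^4.22 = 18.636
AT1G72495: ΔΔCt = (29.62−18.32) − (25.79−17.58) = 11.30 − 8.21 = 3.09; fold change = 2^-3.09 = 0.117
AT1G39438 has the largest |ΔΔCt| = 4.22.

18.636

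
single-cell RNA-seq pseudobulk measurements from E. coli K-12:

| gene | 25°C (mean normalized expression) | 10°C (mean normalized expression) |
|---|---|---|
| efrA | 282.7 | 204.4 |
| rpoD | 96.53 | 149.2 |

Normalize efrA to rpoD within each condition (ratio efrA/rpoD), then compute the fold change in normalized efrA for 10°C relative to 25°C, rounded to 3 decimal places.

0.468

efrA/rpoD (25°C) = 282.7 / 96.53 = 2.9286
efrA/rpoD (10°C) = 204.4 / 149.2 = 1.37
Fold change = 1.37 / 2.9286 = 0.4678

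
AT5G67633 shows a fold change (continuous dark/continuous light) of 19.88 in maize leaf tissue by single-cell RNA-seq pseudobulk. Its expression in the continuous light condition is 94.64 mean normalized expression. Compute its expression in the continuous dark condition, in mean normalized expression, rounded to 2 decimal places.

1881.44

continuous dark expression = 94.64 × 19.88 = 1881.44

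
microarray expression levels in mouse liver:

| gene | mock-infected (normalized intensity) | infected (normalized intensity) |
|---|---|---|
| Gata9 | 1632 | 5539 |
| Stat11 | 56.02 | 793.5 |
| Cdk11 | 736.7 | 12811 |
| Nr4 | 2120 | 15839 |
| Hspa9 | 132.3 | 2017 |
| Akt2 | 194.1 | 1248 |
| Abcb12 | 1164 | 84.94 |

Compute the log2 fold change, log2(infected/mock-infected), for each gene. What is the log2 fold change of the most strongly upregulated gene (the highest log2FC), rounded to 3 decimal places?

4.120

log2(5539/1632) = 1.763  (Gata9)
log2(793.5/56.02) = 3.824  (Stat11)
log2(12811/736.7) = 4.120  (Cdk11)
log2(15839/2120) = 2.901  (Nr4)
log2(2017/132.3) = 3.930  (Hspa9)
log2(1248/194.1) = 2.685  (Akt2)
log2(84.94/1164) = -3.777  (Abcb12)
Cdk11 is most strongly upregulated.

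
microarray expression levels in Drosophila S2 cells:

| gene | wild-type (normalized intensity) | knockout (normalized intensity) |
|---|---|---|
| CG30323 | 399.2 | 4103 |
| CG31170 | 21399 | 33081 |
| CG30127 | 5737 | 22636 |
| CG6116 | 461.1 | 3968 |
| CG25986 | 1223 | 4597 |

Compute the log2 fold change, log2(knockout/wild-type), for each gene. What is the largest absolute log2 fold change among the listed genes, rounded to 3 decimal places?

3.361

log2(4103/399.2) = 3.361  (CG30323)
log2(33081/21399) = 0.628  (CG31170)
log2(22636/5737) = 1.980  (CG30127)
log2(3968/461.1) = 3.105  (CG6116)
log2(4597/1223) = 1.910  (CG25986)
The largest magnitude belongs to CG30323.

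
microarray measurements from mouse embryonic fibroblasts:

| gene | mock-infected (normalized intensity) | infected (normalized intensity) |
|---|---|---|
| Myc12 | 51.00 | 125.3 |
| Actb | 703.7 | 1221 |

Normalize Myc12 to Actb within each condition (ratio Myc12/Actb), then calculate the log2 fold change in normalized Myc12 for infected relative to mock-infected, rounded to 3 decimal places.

Myc12/Actb (mock-infected) = 51.00 / 703.7 = 0.072474
Myc12/Actb (infected) = 125.3 / 1221 = 0.10262
Fold change = 0.10262 / 0.072474 = 1.4160
log2(1.4160) = 0.5018

0.502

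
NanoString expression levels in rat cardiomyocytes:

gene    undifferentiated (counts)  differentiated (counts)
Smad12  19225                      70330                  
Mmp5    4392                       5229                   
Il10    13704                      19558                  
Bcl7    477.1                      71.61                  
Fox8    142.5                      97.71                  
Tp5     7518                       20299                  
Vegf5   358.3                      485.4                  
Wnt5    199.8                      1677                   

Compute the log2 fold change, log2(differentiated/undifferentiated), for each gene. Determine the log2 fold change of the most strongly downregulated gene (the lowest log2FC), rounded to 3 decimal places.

log2(70330/19225) = 1.871  (Smad12)
log2(5229/4392) = 0.252  (Mmp5)
log2(19558/13704) = 0.513  (Il10)
log2(71.61/477.1) = -2.736  (Bcl7)
log2(97.71/142.5) = -0.544  (Fox8)
log2(20299/7518) = 1.433  (Tp5)
log2(485.4/358.3) = 0.438  (Vegf5)
log2(1677/199.8) = 3.069  (Wnt5)
Bcl7 is most strongly downregulated.

-2.736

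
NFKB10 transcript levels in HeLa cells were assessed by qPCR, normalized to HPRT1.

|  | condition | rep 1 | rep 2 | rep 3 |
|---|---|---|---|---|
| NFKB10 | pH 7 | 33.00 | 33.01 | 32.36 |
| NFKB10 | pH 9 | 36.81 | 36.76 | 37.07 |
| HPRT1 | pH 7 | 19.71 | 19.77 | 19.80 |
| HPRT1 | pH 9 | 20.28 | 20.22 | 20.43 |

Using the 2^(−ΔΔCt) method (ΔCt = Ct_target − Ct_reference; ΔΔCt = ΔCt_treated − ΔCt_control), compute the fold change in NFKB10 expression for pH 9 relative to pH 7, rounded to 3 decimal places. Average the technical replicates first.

Mean Ct: NFKB10 pH 7 32.790; NFKB10 pH 9 36.880; HPRT1 pH 7 19.760; HPRT1 pH 9 20.310
ΔCt(pH 7) = 32.790 − 19.760 = 13.030
ΔCt(pH 9) = 36.880 − 20.310 = 16.570
ΔΔCt = 16.570 − 13.030 = 3.540
Fold change = 2^(−3.540) = 0.0860

0.086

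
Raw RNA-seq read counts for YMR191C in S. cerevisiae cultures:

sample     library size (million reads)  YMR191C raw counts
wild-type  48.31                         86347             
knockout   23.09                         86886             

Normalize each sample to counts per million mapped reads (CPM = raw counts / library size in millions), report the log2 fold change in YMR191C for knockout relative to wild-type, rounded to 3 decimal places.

CPM(wild-type) = 86347 / 48.31 = 1787.3525
CPM(knockout) = 86886 / 23.09 = 3762.9277
Fold change = 3762.9277 / 1787.3525 = 2.10531
log2(2.10531) = 1.0740

1.074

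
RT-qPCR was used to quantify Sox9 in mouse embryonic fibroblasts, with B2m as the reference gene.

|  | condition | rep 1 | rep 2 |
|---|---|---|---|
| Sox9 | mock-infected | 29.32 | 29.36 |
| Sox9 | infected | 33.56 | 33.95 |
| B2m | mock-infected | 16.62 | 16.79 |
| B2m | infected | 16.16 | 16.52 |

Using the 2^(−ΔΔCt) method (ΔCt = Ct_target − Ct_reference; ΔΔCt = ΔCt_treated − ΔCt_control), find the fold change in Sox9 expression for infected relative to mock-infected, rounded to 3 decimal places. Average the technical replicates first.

Mean Ct: Sox9 mock-infected 29.340; Sox9 infected 33.755; B2m mock-infected 16.705; B2m infected 16.340
ΔCt(mock-infected) = 29.340 − 16.705 = 12.635
ΔCt(infected) = 33.755 − 16.340 = 17.415
ΔΔCt = 17.415 − 12.635 = 4.780
Fold change = 2^(−4.780) = 0.0364

0.036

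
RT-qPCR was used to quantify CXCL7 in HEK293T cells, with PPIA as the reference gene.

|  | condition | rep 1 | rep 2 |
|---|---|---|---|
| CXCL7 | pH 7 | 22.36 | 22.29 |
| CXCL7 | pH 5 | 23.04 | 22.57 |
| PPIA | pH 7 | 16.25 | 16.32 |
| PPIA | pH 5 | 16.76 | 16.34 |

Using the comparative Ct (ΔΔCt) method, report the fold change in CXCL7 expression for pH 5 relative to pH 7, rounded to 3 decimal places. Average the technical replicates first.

Mean Ct: CXCL7 pH 7 22.325; CXCL7 pH 5 22.805; PPIA pH 7 16.285; PPIA pH 5 16.550
ΔCt(pH 7) = 22.325 − 16.285 = 6.040
ΔCt(pH 5) = 22.805 − 16.550 = 6.255
ΔΔCt = 6.255 − 6.040 = 0.215
Fold change = 2^(−0.215) = 0.8615

0.862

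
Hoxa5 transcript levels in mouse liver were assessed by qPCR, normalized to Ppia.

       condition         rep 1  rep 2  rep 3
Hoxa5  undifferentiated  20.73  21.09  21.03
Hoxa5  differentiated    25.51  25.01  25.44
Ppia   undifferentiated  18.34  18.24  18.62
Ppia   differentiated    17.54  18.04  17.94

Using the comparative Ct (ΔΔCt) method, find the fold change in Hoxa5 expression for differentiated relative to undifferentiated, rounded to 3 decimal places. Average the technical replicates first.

Mean Ct: Hoxa5 undifferentiated 20.950; Hoxa5 differentiated 25.320; Ppia undifferentiated 18.400; Ppia differentiated 17.840
ΔCt(undifferentiated) = 20.950 − 18.400 = 2.550
ΔCt(differentiated) = 25.320 − 17.840 = 7.480
ΔΔCt = 7.480 − 2.550 = 4.930
Fold change = 2^(−4.930) = 0.0328

0.033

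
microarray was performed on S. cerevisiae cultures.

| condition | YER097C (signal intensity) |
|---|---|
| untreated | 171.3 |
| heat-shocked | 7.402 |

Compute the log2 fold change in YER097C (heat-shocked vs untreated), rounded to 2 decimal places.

-4.53

Fold change = 7.402 / 171.3 = 0.0432
log2(0.0432) = -4.532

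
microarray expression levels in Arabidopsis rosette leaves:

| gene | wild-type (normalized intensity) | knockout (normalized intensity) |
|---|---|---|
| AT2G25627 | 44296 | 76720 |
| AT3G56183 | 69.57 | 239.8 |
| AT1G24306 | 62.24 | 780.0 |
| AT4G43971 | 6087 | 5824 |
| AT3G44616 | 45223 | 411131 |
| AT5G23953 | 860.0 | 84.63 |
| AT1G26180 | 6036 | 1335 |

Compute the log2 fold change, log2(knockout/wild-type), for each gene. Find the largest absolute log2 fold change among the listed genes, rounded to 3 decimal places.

3.648

log2(76720/44296) = 0.792  (AT2G25627)
log2(239.8/69.57) = 1.785  (AT3G56183)
log2(780.0/62.24) = 3.648  (AT1G24306)
log2(5824/6087) = -0.064  (AT4G43971)
log2(411131/45223) = 3.184  (AT3G44616)
log2(84.63/860.0) = -3.345  (AT5G23953)
log2(1335/6036) = -2.177  (AT1G26180)
The largest magnitude belongs to AT1G24306.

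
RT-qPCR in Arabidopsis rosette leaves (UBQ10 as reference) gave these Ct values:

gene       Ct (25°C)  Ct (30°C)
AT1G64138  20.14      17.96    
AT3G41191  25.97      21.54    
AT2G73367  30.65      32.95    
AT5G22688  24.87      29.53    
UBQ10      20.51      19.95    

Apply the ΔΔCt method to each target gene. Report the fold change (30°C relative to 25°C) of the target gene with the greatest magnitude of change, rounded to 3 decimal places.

AT1G64138: ΔΔCt = (17.96−19.95) − (20.14−20.51) = -1.99 − (-0.37) = -1.62; fold change = 2^1.62 = 3.074
AT3G41191: ΔΔCt = (21.54−19.95) − (25.97−20.51) = 1.59 − 5.46 = -3.87; fold change = 2^3.87 = 14.621
AT2G73367: ΔΔCt = (32.95−19.95) − (30.65−20.51) = 13.00 − 10.14 = 2.86; fold change = 2^-2.86 = 0.138
AT5G22688: ΔΔCt = (29.53−19.95) − (24.87−20.51) = 9.58 − 4.36 = 5.22; fold change = 2^-5.22 = 0.027
AT5G22688 has the largest |ΔΔCt| = 5.22.

0.027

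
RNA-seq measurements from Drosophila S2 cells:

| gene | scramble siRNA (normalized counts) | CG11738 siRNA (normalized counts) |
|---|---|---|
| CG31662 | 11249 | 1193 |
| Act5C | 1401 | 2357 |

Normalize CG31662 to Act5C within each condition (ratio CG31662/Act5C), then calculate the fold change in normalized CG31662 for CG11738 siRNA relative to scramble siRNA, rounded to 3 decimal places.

CG31662/Act5C (scramble siRNA) = 11249 / 1401 = 8.0293
CG31662/Act5C (CG11738 siRNA) = 1193 / 2357 = 0.50615
Fold change = 0.50615 / 8.0293 = 0.0630

0.063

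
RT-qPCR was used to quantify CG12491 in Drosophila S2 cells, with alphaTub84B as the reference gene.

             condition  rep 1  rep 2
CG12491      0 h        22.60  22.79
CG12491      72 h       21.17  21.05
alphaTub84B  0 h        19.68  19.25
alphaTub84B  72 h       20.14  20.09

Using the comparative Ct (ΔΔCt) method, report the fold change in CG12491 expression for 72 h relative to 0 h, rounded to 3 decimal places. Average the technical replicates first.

Mean Ct: CG12491 0 h 22.695; CG12491 72 h 21.110; alphaTub84B 0 h 19.465; alphaTub84B 72 h 20.115
ΔCt(0 h) = 22.695 − 19.465 = 3.230
ΔCt(72 h) = 21.110 − 20.115 = 0.995
ΔΔCt = 0.995 − 3.230 = -2.235
Fold change = 2^(−(-2.235)) = 2^2.235 = 4.7076

4.708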